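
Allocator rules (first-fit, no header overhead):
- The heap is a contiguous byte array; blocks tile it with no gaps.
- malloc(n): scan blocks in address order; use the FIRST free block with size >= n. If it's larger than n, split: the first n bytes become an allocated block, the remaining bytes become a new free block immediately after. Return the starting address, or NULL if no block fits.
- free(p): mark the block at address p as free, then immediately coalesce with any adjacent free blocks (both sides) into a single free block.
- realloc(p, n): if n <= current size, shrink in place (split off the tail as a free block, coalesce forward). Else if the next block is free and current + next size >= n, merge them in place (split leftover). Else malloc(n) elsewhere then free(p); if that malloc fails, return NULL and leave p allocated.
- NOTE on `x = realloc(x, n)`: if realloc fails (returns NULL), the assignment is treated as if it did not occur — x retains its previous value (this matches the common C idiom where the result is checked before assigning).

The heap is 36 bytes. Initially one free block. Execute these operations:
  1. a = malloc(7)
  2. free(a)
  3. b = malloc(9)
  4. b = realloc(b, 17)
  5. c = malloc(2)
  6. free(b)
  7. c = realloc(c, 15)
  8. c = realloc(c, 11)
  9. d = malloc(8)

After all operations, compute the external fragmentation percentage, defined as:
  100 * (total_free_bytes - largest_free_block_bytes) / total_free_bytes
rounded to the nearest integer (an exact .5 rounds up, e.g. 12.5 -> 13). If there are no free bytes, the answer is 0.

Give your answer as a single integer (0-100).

Answer: 47

Derivation:
Op 1: a = malloc(7) -> a = 0; heap: [0-6 ALLOC][7-35 FREE]
Op 2: free(a) -> (freed a); heap: [0-35 FREE]
Op 3: b = malloc(9) -> b = 0; heap: [0-8 ALLOC][9-35 FREE]
Op 4: b = realloc(b, 17) -> b = 0; heap: [0-16 ALLOC][17-35 FREE]
Op 5: c = malloc(2) -> c = 17; heap: [0-16 ALLOC][17-18 ALLOC][19-35 FREE]
Op 6: free(b) -> (freed b); heap: [0-16 FREE][17-18 ALLOC][19-35 FREE]
Op 7: c = realloc(c, 15) -> c = 17; heap: [0-16 FREE][17-31 ALLOC][32-35 FREE]
Op 8: c = realloc(c, 11) -> c = 17; heap: [0-16 FREE][17-27 ALLOC][28-35 FREE]
Op 9: d = malloc(8) -> d = 0; heap: [0-7 ALLOC][8-16 FREE][17-27 ALLOC][28-35 FREE]
Free blocks: [9 8] total_free=17 largest=9 -> 100*(17-9)/17 = 800/17 ≈ 47.059 -> rounds to 47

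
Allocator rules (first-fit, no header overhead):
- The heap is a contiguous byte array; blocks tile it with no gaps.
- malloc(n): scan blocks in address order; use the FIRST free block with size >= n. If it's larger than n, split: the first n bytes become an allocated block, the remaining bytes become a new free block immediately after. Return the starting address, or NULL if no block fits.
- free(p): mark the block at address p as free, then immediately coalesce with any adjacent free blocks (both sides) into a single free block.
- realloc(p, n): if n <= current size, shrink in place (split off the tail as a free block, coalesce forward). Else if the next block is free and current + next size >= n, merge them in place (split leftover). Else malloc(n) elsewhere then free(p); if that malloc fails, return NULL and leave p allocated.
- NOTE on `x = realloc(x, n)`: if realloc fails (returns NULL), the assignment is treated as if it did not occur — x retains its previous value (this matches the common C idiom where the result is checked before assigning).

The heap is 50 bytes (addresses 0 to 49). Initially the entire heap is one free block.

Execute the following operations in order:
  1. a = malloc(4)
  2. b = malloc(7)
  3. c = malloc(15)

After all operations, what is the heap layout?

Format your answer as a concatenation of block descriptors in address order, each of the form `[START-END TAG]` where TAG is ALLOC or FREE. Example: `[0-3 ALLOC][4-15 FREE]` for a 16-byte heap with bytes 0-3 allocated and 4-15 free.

Op 1: a = malloc(4) -> a = 0; heap: [0-3 ALLOC][4-49 FREE]
Op 2: b = malloc(7) -> b = 4; heap: [0-3 ALLOC][4-10 ALLOC][11-49 FREE]
Op 3: c = malloc(15) -> c = 11; heap: [0-3 ALLOC][4-10 ALLOC][11-25 ALLOC][26-49 FREE]

Answer: [0-3 ALLOC][4-10 ALLOC][11-25 ALLOC][26-49 FREE]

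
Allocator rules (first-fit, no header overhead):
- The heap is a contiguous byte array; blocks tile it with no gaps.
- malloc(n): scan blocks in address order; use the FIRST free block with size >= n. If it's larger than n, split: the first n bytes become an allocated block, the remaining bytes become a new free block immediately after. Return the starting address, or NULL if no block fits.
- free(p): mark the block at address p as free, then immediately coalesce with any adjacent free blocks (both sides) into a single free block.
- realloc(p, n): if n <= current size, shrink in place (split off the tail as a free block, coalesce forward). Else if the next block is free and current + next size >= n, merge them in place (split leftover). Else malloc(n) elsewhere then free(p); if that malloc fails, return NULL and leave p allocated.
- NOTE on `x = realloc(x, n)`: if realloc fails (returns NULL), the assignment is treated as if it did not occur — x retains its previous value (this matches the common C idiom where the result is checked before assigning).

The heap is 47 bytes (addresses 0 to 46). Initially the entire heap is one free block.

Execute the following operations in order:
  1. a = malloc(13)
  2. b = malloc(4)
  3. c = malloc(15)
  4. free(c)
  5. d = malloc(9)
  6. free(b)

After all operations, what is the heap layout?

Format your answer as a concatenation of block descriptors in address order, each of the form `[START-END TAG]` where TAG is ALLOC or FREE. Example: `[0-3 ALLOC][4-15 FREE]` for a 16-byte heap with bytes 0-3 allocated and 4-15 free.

Answer: [0-12 ALLOC][13-16 FREE][17-25 ALLOC][26-46 FREE]

Derivation:
Op 1: a = malloc(13) -> a = 0; heap: [0-12 ALLOC][13-46 FREE]
Op 2: b = malloc(4) -> b = 13; heap: [0-12 ALLOC][13-16 ALLOC][17-46 FREE]
Op 3: c = malloc(15) -> c = 17; heap: [0-12 ALLOC][13-16 ALLOC][17-31 ALLOC][32-46 FREE]
Op 4: free(c) -> (freed c); heap: [0-12 ALLOC][13-16 ALLOC][17-46 FREE]
Op 5: d = malloc(9) -> d = 17; heap: [0-12 ALLOC][13-16 ALLOC][17-25 ALLOC][26-46 FREE]
Op 6: free(b) -> (freed b); heap: [0-12 ALLOC][13-16 FREE][17-25 ALLOC][26-46 FREE]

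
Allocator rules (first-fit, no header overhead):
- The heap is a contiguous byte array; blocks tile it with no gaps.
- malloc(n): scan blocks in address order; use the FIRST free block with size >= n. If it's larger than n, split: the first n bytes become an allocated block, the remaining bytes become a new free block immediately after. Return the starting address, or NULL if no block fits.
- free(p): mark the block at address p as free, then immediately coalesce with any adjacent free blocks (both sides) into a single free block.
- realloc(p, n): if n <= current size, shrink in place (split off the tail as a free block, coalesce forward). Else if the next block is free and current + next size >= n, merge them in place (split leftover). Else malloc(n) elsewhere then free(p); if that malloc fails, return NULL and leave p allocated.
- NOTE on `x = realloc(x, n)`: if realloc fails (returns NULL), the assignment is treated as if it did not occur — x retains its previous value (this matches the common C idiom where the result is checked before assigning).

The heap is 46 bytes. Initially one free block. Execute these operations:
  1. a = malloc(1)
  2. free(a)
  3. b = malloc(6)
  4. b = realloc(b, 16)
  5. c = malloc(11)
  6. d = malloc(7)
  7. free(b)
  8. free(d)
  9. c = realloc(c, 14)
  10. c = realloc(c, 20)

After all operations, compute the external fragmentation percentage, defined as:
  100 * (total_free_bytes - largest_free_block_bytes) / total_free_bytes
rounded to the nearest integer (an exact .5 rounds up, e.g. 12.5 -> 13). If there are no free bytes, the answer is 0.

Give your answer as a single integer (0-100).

Op 1: a = malloc(1) -> a = 0; heap: [0-0 ALLOC][1-45 FREE]
Op 2: free(a) -> (freed a); heap: [0-45 FREE]
Op 3: b = malloc(6) -> b = 0; heap: [0-5 ALLOC][6-45 FREE]
Op 4: b = realloc(b, 16) -> b = 0; heap: [0-15 ALLOC][16-45 FREE]
Op 5: c = malloc(11) -> c = 16; heap: [0-15 ALLOC][16-26 ALLOC][27-45 FREE]
Op 6: d = malloc(7) -> d = 27; heap: [0-15 ALLOC][16-26 ALLOC][27-33 ALLOC][34-45 FREE]
Op 7: free(b) -> (freed b); heap: [0-15 FREE][16-26 ALLOC][27-33 ALLOC][34-45 FREE]
Op 8: free(d) -> (freed d); heap: [0-15 FREE][16-26 ALLOC][27-45 FREE]
Op 9: c = realloc(c, 14) -> c = 16; heap: [0-15 FREE][16-29 ALLOC][30-45 FREE]
Op 10: c = realloc(c, 20) -> c = 16; heap: [0-15 FREE][16-35 ALLOC][36-45 FREE]
Free blocks: [16 10] total_free=26 largest=16 -> 100*(26-16)/26 = 1000/26 ≈ 38.462 -> rounds to 38

Answer: 38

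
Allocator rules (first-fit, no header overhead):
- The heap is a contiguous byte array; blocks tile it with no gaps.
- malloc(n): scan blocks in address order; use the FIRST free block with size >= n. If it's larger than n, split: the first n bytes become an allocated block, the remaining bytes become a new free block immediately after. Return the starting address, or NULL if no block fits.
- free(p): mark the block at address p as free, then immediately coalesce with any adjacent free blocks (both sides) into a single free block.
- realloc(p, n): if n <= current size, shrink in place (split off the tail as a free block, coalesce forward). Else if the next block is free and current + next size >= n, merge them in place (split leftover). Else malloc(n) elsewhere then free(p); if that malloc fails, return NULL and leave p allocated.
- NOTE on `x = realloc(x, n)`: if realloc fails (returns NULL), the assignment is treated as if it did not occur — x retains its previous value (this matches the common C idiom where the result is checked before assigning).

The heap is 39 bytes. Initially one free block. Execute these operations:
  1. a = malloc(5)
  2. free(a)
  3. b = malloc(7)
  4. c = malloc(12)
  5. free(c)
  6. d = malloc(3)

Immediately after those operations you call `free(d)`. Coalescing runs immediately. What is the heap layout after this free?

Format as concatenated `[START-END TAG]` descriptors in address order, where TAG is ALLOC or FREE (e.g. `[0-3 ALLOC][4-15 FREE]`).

Op 1: a = malloc(5) -> a = 0; heap: [0-4 ALLOC][5-38 FREE]
Op 2: free(a) -> (freed a); heap: [0-38 FREE]
Op 3: b = malloc(7) -> b = 0; heap: [0-6 ALLOC][7-38 FREE]
Op 4: c = malloc(12) -> c = 7; heap: [0-6 ALLOC][7-18 ALLOC][19-38 FREE]
Op 5: free(c) -> (freed c); heap: [0-6 ALLOC][7-38 FREE]
Op 6: d = malloc(3) -> d = 7; heap: [0-6 ALLOC][7-9 ALLOC][10-38 FREE]
free(d): d = 7 -> block [7-9 ALLOC]; mark free, coalesce with adjacent free neighbors -> [0-6 ALLOC][7-38 FREE]

Answer: [0-6 ALLOC][7-38 FREE]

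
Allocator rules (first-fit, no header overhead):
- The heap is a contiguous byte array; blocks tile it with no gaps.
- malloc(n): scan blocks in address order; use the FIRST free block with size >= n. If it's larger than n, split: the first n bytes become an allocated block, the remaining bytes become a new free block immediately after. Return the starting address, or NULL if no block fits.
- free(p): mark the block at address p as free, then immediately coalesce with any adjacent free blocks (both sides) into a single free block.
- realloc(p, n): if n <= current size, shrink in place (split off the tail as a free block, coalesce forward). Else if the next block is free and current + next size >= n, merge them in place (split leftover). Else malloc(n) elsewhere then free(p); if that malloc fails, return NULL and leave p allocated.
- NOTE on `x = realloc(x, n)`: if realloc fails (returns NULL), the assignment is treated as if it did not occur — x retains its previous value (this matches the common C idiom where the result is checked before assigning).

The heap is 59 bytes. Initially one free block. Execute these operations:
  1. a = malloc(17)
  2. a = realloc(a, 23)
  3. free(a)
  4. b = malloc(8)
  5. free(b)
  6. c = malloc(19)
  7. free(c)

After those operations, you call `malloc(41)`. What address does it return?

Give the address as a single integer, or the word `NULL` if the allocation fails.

Op 1: a = malloc(17) -> a = 0; heap: [0-16 ALLOC][17-58 FREE]
Op 2: a = realloc(a, 23) -> a = 0; heap: [0-22 ALLOC][23-58 FREE]
Op 3: free(a) -> (freed a); heap: [0-58 FREE]
Op 4: b = malloc(8) -> b = 0; heap: [0-7 ALLOC][8-58 FREE]
Op 5: free(b) -> (freed b); heap: [0-58 FREE]
Op 6: c = malloc(19) -> c = 0; heap: [0-18 ALLOC][19-58 FREE]
Op 7: free(c) -> (freed c); heap: [0-58 FREE]
malloc(41): first-fit scan over [0-58 FREE] -> 0

Answer: 0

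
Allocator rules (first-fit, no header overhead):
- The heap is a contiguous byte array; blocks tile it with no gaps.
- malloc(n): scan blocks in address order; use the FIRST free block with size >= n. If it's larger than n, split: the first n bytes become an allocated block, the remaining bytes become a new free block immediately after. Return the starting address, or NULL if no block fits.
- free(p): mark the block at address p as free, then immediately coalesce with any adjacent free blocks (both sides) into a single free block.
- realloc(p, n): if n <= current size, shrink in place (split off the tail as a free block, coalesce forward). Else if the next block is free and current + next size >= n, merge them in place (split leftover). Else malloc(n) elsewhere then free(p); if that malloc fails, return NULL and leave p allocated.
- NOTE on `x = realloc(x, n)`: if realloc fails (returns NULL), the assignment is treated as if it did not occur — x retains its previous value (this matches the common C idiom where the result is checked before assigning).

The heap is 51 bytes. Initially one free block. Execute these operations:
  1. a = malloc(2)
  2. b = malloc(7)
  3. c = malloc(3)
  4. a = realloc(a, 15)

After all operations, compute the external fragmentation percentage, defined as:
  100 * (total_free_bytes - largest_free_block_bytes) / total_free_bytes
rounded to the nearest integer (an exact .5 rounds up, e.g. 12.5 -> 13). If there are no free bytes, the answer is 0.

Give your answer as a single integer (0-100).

Op 1: a = malloc(2) -> a = 0; heap: [0-1 ALLOC][2-50 FREE]
Op 2: b = malloc(7) -> b = 2; heap: [0-1 ALLOC][2-8 ALLOC][9-50 FREE]
Op 3: c = malloc(3) -> c = 9; heap: [0-1 ALLOC][2-8 ALLOC][9-11 ALLOC][12-50 FREE]
Op 4: a = realloc(a, 15) -> a = 12; heap: [0-1 FREE][2-8 ALLOC][9-11 ALLOC][12-26 ALLOC][27-50 FREE]
Free blocks: [2 24] total_free=26 largest=24 -> 100*(26-24)/26 = 200/26 ≈ 7.692 -> rounds to 8

Answer: 8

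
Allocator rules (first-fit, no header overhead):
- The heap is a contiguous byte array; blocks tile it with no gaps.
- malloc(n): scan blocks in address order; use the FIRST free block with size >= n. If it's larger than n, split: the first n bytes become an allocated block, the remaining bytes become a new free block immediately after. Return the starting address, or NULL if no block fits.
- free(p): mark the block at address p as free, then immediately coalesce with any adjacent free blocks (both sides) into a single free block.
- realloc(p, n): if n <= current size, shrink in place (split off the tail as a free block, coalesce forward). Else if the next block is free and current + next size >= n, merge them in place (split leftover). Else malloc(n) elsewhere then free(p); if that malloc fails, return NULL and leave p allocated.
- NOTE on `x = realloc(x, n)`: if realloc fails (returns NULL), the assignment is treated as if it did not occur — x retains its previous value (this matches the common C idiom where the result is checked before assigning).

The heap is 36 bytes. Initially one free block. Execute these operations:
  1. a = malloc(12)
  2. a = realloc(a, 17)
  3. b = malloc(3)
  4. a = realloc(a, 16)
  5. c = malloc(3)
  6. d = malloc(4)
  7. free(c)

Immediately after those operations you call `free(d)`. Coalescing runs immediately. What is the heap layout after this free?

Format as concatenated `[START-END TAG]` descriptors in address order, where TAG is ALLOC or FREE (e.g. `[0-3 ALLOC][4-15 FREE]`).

Answer: [0-15 ALLOC][16-16 FREE][17-19 ALLOC][20-35 FREE]

Derivation:
Op 1: a = malloc(12) -> a = 0; heap: [0-11 ALLOC][12-35 FREE]
Op 2: a = realloc(a, 17) -> a = 0; heap: [0-16 ALLOC][17-35 FREE]
Op 3: b = malloc(3) -> b = 17; heap: [0-16 ALLOC][17-19 ALLOC][20-35 FREE]
Op 4: a = realloc(a, 16) -> a = 0; heap: [0-15 ALLOC][16-16 FREE][17-19 ALLOC][20-35 FREE]
Op 5: c = malloc(3) -> c = 20; heap: [0-15 ALLOC][16-16 FREE][17-19 ALLOC][20-22 ALLOC][23-35 FREE]
Op 6: d = malloc(4) -> d = 23; heap: [0-15 ALLOC][16-16 FREE][17-19 ALLOC][20-22 ALLOC][23-26 ALLOC][27-35 FREE]
Op 7: free(c) -> (freed c); heap: [0-15 ALLOC][16-16 FREE][17-19 ALLOC][20-22 FREE][23-26 ALLOC][27-35 FREE]
free(d): d = 23 -> block [23-26 ALLOC]; mark free, coalesce with adjacent free neighbors -> [0-15 ALLOC][16-16 FREE][17-19 ALLOC][20-35 FREE]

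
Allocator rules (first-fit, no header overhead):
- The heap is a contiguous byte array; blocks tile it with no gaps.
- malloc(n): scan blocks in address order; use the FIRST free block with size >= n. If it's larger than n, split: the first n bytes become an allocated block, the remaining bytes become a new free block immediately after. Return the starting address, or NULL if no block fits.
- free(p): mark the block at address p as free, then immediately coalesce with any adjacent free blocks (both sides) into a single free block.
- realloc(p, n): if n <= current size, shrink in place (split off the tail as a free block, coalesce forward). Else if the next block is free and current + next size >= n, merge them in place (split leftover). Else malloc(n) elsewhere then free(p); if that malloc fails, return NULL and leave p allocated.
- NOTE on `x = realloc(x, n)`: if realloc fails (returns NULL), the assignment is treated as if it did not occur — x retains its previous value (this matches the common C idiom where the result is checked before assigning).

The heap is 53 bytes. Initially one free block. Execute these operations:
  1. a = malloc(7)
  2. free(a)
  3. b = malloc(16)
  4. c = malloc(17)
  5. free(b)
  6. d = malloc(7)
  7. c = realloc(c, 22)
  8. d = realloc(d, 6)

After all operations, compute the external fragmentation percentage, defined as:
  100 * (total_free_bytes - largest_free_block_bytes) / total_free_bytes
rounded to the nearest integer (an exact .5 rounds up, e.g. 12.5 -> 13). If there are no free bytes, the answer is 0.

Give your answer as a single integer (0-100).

Answer: 40

Derivation:
Op 1: a = malloc(7) -> a = 0; heap: [0-6 ALLOC][7-52 FREE]
Op 2: free(a) -> (freed a); heap: [0-52 FREE]
Op 3: b = malloc(16) -> b = 0; heap: [0-15 ALLOC][16-52 FREE]
Op 4: c = malloc(17) -> c = 16; heap: [0-15 ALLOC][16-32 ALLOC][33-52 FREE]
Op 5: free(b) -> (freed b); heap: [0-15 FREE][16-32 ALLOC][33-52 FREE]
Op 6: d = malloc(7) -> d = 0; heap: [0-6 ALLOC][7-15 FREE][16-32 ALLOC][33-52 FREE]
Op 7: c = realloc(c, 22) -> c = 16; heap: [0-6 ALLOC][7-15 FREE][16-37 ALLOC][38-52 FREE]
Op 8: d = realloc(d, 6) -> d = 0; heap: [0-5 ALLOC][6-15 FREE][16-37 ALLOC][38-52 FREE]
Free blocks: [10 15] total_free=25 largest=15 -> 100*(25-15)/25 = 1000/25 = 40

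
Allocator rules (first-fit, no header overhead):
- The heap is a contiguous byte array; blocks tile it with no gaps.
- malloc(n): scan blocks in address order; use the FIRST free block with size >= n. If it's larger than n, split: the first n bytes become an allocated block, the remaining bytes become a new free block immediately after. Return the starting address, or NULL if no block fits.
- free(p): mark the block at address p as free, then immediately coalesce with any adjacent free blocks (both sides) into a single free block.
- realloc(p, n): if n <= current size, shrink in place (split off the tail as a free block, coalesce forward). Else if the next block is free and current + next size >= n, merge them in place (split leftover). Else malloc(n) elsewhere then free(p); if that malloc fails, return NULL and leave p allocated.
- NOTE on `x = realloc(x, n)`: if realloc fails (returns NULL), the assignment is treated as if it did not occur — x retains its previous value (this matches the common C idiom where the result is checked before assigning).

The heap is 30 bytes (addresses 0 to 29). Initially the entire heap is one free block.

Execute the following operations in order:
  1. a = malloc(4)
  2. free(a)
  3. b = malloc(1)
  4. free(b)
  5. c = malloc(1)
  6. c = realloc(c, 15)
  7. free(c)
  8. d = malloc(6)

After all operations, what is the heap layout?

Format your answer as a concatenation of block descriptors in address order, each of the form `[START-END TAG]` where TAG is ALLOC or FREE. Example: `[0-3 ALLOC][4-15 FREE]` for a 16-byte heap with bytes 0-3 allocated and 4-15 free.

Op 1: a = malloc(4) -> a = 0; heap: [0-3 ALLOC][4-29 FREE]
Op 2: free(a) -> (freed a); heap: [0-29 FREE]
Op 3: b = malloc(1) -> b = 0; heap: [0-0 ALLOC][1-29 FREE]
Op 4: free(b) -> (freed b); heap: [0-29 FREE]
Op 5: c = malloc(1) -> c = 0; heap: [0-0 ALLOC][1-29 FREE]
Op 6: c = realloc(c, 15) -> c = 0; heap: [0-14 ALLOC][15-29 FREE]
Op 7: free(c) -> (freed c); heap: [0-29 FREE]
Op 8: d = malloc(6) -> d = 0; heap: [0-5 ALLOC][6-29 FREE]

Answer: [0-5 ALLOC][6-29 FREE]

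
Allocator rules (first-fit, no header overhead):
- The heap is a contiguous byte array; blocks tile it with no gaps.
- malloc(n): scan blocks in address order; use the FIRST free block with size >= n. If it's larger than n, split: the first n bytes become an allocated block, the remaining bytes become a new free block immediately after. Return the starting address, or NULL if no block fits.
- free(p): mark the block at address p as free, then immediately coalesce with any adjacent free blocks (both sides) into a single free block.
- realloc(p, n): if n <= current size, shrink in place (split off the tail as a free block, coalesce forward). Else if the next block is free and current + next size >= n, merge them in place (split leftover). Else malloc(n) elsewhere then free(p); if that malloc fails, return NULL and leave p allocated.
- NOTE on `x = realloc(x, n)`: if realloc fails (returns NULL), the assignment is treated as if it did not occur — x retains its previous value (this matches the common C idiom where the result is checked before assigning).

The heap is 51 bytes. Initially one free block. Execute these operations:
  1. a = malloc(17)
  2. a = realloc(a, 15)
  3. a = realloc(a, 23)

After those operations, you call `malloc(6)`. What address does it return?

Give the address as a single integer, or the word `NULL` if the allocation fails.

Op 1: a = malloc(17) -> a = 0; heap: [0-16 ALLOC][17-50 FREE]
Op 2: a = realloc(a, 15) -> a = 0; heap: [0-14 ALLOC][15-50 FREE]
Op 3: a = realloc(a, 23) -> a = 0; heap: [0-22 ALLOC][23-50 FREE]
malloc(6): first-fit scan over [0-22 ALLOC][23-50 FREE] -> 23

Answer: 23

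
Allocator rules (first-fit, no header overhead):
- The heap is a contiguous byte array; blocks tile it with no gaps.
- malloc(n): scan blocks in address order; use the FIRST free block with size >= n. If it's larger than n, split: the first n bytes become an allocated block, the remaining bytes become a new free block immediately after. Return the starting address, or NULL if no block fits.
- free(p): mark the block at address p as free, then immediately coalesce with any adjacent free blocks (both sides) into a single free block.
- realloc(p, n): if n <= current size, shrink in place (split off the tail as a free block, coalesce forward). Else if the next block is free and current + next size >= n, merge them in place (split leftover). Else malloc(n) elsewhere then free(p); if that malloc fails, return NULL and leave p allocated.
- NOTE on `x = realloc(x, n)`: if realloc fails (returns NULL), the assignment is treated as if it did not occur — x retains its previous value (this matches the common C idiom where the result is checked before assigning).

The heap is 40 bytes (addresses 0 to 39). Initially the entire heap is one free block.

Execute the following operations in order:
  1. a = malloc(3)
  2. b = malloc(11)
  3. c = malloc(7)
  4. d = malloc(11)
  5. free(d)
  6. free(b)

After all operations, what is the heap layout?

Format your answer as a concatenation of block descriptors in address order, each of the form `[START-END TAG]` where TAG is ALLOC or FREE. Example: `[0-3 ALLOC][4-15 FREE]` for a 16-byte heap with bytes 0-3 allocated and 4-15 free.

Answer: [0-2 ALLOC][3-13 FREE][14-20 ALLOC][21-39 FREE]

Derivation:
Op 1: a = malloc(3) -> a = 0; heap: [0-2 ALLOC][3-39 FREE]
Op 2: b = malloc(11) -> b = 3; heap: [0-2 ALLOC][3-13 ALLOC][14-39 FREE]
Op 3: c = malloc(7) -> c = 14; heap: [0-2 ALLOC][3-13 ALLOC][14-20 ALLOC][21-39 FREE]
Op 4: d = malloc(11) -> d = 21; heap: [0-2 ALLOC][3-13 ALLOC][14-20 ALLOC][21-31 ALLOC][32-39 FREE]
Op 5: free(d) -> (freed d); heap: [0-2 ALLOC][3-13 ALLOC][14-20 ALLOC][21-39 FREE]
Op 6: free(b) -> (freed b); heap: [0-2 ALLOC][3-13 FREE][14-20 ALLOC][21-39 FREE]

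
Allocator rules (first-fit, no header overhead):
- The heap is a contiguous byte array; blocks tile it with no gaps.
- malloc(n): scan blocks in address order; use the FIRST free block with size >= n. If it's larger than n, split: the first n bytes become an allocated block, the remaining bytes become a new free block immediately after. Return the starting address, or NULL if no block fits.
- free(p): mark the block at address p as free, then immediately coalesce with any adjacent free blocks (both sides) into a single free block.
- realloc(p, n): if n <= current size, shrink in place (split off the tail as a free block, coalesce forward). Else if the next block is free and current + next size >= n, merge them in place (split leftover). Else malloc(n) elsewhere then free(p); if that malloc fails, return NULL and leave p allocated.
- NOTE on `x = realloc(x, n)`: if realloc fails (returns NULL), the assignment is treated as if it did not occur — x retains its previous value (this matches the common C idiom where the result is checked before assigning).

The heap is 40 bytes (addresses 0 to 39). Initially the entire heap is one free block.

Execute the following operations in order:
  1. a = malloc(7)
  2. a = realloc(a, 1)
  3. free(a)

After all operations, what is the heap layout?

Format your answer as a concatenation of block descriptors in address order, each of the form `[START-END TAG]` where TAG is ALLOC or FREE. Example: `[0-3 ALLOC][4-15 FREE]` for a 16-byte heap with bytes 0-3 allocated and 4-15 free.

Op 1: a = malloc(7) -> a = 0; heap: [0-6 ALLOC][7-39 FREE]
Op 2: a = realloc(a, 1) -> a = 0; heap: [0-0 ALLOC][1-39 FREE]
Op 3: free(a) -> (freed a); heap: [0-39 FREE]

Answer: [0-39 FREE]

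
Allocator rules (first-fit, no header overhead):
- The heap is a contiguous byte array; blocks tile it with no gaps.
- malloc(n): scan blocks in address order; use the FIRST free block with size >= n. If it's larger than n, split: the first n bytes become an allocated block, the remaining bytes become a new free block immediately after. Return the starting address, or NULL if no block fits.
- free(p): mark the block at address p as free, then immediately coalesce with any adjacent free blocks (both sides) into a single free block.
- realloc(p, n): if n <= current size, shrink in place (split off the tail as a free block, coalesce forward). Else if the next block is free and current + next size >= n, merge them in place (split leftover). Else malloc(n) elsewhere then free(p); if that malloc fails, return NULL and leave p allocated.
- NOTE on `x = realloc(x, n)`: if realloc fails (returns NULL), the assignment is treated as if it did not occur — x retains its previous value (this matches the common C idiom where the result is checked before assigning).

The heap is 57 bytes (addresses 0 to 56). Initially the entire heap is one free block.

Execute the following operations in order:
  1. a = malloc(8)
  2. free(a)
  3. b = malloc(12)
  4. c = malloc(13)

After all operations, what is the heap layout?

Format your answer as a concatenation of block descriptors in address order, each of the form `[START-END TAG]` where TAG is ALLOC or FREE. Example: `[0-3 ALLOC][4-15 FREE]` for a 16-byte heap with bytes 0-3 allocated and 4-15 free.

Answer: [0-11 ALLOC][12-24 ALLOC][25-56 FREE]

Derivation:
Op 1: a = malloc(8) -> a = 0; heap: [0-7 ALLOC][8-56 FREE]
Op 2: free(a) -> (freed a); heap: [0-56 FREE]
Op 3: b = malloc(12) -> b = 0; heap: [0-11 ALLOC][12-56 FREE]
Op 4: c = malloc(13) -> c = 12; heap: [0-11 ALLOC][12-24 ALLOC][25-56 FREE]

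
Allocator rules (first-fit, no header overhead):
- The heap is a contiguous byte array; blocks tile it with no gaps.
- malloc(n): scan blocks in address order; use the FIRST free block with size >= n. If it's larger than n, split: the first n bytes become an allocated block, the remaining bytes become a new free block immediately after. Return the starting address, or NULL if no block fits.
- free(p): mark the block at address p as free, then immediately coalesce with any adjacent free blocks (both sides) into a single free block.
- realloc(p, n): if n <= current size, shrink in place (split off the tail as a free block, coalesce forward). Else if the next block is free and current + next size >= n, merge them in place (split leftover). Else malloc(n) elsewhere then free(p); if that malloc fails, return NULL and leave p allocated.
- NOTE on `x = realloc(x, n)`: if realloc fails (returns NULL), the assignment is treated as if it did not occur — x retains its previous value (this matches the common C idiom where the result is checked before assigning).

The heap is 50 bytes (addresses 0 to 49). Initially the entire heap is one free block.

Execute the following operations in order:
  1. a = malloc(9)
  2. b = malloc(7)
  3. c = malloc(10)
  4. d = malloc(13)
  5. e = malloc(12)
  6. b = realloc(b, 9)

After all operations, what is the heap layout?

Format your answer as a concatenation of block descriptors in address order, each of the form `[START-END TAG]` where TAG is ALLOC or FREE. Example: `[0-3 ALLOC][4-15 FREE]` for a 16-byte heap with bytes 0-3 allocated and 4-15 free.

Answer: [0-8 ALLOC][9-15 FREE][16-25 ALLOC][26-38 ALLOC][39-47 ALLOC][48-49 FREE]

Derivation:
Op 1: a = malloc(9) -> a = 0; heap: [0-8 ALLOC][9-49 FREE]
Op 2: b = malloc(7) -> b = 9; heap: [0-8 ALLOC][9-15 ALLOC][16-49 FREE]
Op 3: c = malloc(10) -> c = 16; heap: [0-8 ALLOC][9-15 ALLOC][16-25 ALLOC][26-49 FREE]
Op 4: d = malloc(13) -> d = 26; heap: [0-8 ALLOC][9-15 ALLOC][16-25 ALLOC][26-38 ALLOC][39-49 FREE]
Op 5: e = malloc(12) -> e = NULL; heap: [0-8 ALLOC][9-15 ALLOC][16-25 ALLOC][26-38 ALLOC][39-49 FREE]
Op 6: b = realloc(b, 9) -> b = 39; heap: [0-8 ALLOC][9-15 FREE][16-25 ALLOC][26-38 ALLOC][39-47 ALLOC][48-49 FREE]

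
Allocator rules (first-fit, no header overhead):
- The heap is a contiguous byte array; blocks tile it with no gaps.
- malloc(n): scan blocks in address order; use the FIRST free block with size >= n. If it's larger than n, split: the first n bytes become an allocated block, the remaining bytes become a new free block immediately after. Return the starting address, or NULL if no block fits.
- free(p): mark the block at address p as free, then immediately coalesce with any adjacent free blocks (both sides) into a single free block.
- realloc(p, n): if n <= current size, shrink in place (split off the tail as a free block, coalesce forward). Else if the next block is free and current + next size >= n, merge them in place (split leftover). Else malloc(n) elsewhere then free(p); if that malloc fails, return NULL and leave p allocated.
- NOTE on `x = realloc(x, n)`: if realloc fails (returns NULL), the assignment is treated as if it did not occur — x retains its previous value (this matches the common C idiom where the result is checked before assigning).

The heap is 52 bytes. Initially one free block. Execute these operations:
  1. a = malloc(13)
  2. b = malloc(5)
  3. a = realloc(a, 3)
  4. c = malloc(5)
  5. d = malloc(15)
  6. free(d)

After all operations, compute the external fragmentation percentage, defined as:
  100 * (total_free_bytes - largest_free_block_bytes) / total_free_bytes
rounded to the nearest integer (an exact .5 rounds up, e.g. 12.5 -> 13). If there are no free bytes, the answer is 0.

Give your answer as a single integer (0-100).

Answer: 13

Derivation:
Op 1: a = malloc(13) -> a = 0; heap: [0-12 ALLOC][13-51 FREE]
Op 2: b = malloc(5) -> b = 13; heap: [0-12 ALLOC][13-17 ALLOC][18-51 FREE]
Op 3: a = realloc(a, 3) -> a = 0; heap: [0-2 ALLOC][3-12 FREE][13-17 ALLOC][18-51 FREE]
Op 4: c = malloc(5) -> c = 3; heap: [0-2 ALLOC][3-7 ALLOC][8-12 FREE][13-17 ALLOC][18-51 FREE]
Op 5: d = malloc(15) -> d = 18; heap: [0-2 ALLOC][3-7 ALLOC][8-12 FREE][13-17 ALLOC][18-32 ALLOC][33-51 FREE]
Op 6: free(d) -> (freed d); heap: [0-2 ALLOC][3-7 ALLOC][8-12 FREE][13-17 ALLOC][18-51 FREE]
Free blocks: [5 34] total_free=39 largest=34 -> 100*(39-34)/39 = 500/39 ≈ 12.821 -> rounds to 13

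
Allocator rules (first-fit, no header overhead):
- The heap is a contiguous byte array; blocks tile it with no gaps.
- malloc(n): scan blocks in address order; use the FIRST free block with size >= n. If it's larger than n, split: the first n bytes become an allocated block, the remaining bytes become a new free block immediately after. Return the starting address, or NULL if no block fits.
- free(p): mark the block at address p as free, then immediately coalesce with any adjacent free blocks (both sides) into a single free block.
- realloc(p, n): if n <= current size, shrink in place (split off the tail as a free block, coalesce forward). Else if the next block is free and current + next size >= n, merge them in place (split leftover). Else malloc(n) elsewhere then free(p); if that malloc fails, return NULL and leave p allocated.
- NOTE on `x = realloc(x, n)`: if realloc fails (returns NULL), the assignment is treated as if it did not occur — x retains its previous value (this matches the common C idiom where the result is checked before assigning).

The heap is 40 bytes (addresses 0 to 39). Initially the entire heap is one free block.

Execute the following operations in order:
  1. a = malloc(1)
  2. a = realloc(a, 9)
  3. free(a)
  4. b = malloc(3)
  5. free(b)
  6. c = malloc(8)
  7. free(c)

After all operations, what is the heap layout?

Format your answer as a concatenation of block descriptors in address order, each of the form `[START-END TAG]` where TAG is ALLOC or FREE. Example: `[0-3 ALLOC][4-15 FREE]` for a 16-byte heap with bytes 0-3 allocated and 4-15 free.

Answer: [0-39 FREE]

Derivation:
Op 1: a = malloc(1) -> a = 0; heap: [0-0 ALLOC][1-39 FREE]
Op 2: a = realloc(a, 9) -> a = 0; heap: [0-8 ALLOC][9-39 FREE]
Op 3: free(a) -> (freed a); heap: [0-39 FREE]
Op 4: b = malloc(3) -> b = 0; heap: [0-2 ALLOC][3-39 FREE]
Op 5: free(b) -> (freed b); heap: [0-39 FREE]
Op 6: c = malloc(8) -> c = 0; heap: [0-7 ALLOC][8-39 FREE]
Op 7: free(c) -> (freed c); heap: [0-39 FREE]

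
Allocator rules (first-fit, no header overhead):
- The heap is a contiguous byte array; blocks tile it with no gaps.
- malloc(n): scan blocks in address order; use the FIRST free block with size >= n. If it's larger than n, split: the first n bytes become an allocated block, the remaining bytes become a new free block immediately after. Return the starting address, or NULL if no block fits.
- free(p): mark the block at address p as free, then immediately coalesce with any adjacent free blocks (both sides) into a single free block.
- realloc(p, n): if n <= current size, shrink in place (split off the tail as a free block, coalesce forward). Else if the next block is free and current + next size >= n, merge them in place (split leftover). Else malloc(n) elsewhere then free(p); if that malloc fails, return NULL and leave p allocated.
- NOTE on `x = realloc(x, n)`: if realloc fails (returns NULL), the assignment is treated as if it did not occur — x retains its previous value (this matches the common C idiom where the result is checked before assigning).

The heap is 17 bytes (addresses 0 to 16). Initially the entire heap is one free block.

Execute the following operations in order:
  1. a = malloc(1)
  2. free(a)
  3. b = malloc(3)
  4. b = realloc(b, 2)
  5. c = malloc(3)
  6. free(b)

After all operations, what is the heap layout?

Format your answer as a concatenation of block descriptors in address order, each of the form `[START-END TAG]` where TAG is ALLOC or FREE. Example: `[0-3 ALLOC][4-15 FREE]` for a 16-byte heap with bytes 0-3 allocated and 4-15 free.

Answer: [0-1 FREE][2-4 ALLOC][5-16 FREE]

Derivation:
Op 1: a = malloc(1) -> a = 0; heap: [0-0 ALLOC][1-16 FREE]
Op 2: free(a) -> (freed a); heap: [0-16 FREE]
Op 3: b = malloc(3) -> b = 0; heap: [0-2 ALLOC][3-16 FREE]
Op 4: b = realloc(b, 2) -> b = 0; heap: [0-1 ALLOC][2-16 FREE]
Op 5: c = malloc(3) -> c = 2; heap: [0-1 ALLOC][2-4 ALLOC][5-16 FREE]
Op 6: free(b) -> (freed b); heap: [0-1 FREE][2-4 ALLOC][5-16 FREE]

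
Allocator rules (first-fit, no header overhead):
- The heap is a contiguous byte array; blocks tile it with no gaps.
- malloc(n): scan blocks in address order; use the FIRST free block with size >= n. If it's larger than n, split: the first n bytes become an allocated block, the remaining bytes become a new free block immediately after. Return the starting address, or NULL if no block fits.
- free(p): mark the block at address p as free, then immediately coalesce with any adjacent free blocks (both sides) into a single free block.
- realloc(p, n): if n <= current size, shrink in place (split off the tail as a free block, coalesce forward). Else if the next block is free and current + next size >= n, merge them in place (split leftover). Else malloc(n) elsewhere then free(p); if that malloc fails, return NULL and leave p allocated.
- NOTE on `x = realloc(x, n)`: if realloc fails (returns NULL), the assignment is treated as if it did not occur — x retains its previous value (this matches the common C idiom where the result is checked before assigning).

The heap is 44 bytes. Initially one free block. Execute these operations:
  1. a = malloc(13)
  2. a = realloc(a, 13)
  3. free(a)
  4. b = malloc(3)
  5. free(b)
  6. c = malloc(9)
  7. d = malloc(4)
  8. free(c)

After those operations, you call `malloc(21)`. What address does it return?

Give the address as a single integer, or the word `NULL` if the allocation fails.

Op 1: a = malloc(13) -> a = 0; heap: [0-12 ALLOC][13-43 FREE]
Op 2: a = realloc(a, 13) -> a = 0; heap: [0-12 ALLOC][13-43 FREE]
Op 3: free(a) -> (freed a); heap: [0-43 FREE]
Op 4: b = malloc(3) -> b = 0; heap: [0-2 ALLOC][3-43 FREE]
Op 5: free(b) -> (freed b); heap: [0-43 FREE]
Op 6: c = malloc(9) -> c = 0; heap: [0-8 ALLOC][9-43 FREE]
Op 7: d = malloc(4) -> d = 9; heap: [0-8 ALLOC][9-12 ALLOC][13-43 FREE]
Op 8: free(c) -> (freed c); heap: [0-8 FREE][9-12 ALLOC][13-43 FREE]
malloc(21): first-fit scan over [0-8 FREE][9-12 ALLOC][13-43 FREE] -> 13

Answer: 13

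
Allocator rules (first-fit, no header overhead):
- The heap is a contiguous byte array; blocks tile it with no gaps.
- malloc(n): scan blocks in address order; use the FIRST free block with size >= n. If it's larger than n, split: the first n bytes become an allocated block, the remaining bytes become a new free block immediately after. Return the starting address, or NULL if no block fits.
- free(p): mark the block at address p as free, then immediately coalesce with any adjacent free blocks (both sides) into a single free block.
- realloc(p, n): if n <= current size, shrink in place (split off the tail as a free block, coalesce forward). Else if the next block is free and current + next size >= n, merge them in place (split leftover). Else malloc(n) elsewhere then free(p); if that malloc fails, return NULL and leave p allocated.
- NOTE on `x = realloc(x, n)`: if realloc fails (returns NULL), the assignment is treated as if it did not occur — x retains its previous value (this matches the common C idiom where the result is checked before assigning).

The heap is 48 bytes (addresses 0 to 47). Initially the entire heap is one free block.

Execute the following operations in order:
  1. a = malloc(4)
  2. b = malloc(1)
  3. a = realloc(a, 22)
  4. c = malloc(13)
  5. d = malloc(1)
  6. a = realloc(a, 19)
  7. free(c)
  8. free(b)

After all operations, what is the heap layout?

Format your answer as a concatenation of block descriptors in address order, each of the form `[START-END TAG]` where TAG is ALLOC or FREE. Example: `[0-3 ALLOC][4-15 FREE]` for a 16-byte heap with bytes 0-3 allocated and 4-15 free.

Answer: [0-0 ALLOC][1-4 FREE][5-23 ALLOC][24-47 FREE]

Derivation:
Op 1: a = malloc(4) -> a = 0; heap: [0-3 ALLOC][4-47 FREE]
Op 2: b = malloc(1) -> b = 4; heap: [0-3 ALLOC][4-4 ALLOC][5-47 FREE]
Op 3: a = realloc(a, 22) -> a = 5; heap: [0-3 FREE][4-4 ALLOC][5-26 ALLOC][27-47 FREE]
Op 4: c = malloc(13) -> c = 27; heap: [0-3 FREE][4-4 ALLOC][5-26 ALLOC][27-39 ALLOC][40-47 FREE]
Op 5: d = malloc(1) -> d = 0; heap: [0-0 ALLOC][1-3 FREE][4-4 ALLOC][5-26 ALLOC][27-39 ALLOC][40-47 FREE]
Op 6: a = realloc(a, 19) -> a = 5; heap: [0-0 ALLOC][1-3 FREE][4-4 ALLOC][5-23 ALLOC][24-26 FREE][27-39 ALLOC][40-47 FREE]
Op 7: free(c) -> (freed c); heap: [0-0 ALLOC][1-3 FREE][4-4 ALLOC][5-23 ALLOC][24-47 FREE]
Op 8: free(b) -> (freed b); heap: [0-0 ALLOC][1-4 FREE][5-23 ALLOC][24-47 FREE]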